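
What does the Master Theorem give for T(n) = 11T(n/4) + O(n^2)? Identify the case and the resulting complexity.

Master Theorem for T(n) = 11T(n/4) + O(n^2):

a = 11, b = 4, c = 2
log_b(a) = log_4(11) = 1.7297

Case 3: c = 2 > log_4(11) = 1.7297
T(n) = O(n^2) = O(n^2)

For T(n) = 11T(n/4) + O(n^2): log_4(11) = 1.7297. This is Case 3 of the Master Theorem (c > log_b(a), work dominated by root), giving O(n^2).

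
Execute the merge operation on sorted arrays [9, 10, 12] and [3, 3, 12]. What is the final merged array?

Merging process:

Compare 9 vs 3: take 3 from right. Merged: [3]
Compare 9 vs 3: take 3 from right. Merged: [3, 3]
Compare 9 vs 12: take 9 from left. Merged: [3, 3, 9]
Compare 10 vs 12: take 10 from left. Merged: [3, 3, 9, 10]
Compare 12 vs 12: take 12 from left. Merged: [3, 3, 9, 10, 12]
Append remaining from right: [12]. Merged: [3, 3, 9, 10, 12, 12]

Final merged array: [3, 3, 9, 10, 12, 12]
Total comparisons: 5

The merged array is [3, 3, 9, 10, 12, 12], requiring 5 comparisons. The merge step runs in O(n) time where n is the total number of elements.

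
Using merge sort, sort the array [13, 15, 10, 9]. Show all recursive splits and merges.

Merge sort trace:

Split: [13, 15, 10, 9] -> [13, 15] and [10, 9]
  Split: [13, 15] -> [13] and [15]
  Merge: [13] + [15] -> [13, 15]
  Split: [10, 9] -> [10] and [9]
  Merge: [10] + [9] -> [9, 10]
Merge: [13, 15] + [9, 10] -> [9, 10, 13, 15]

Final sorted array: [9, 10, 13, 15]

The merge sort proceeds by recursively splitting the array and merging sorted halves.
After all merges, the sorted array is [9, 10, 13, 15].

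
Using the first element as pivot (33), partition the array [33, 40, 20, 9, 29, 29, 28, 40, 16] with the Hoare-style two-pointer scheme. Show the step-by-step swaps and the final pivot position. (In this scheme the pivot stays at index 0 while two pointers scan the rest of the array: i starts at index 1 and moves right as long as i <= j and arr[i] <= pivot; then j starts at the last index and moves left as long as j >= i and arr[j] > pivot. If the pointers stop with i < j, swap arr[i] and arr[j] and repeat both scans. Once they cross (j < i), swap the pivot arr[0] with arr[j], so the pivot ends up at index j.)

Hoare-style two-pointer partition with pivot = 33:

Initial array: [33, 40, 20, 9, 29, 29, 28, 40, 16]

Pointers start at i = 1, j = 8.
i stops at index 1 (arr[1]=40 > 33), j stops at index 8 (arr[8]=16 <= 33): swap arr[1] and arr[8], array becomes [33, 16, 20, 9, 29, 29, 28, 40, 40]
i ends at 7, j ends at 6: the pointers have crossed (j < i), so scanning stops.

Swap pivot arr[0] with arr[6] to place pivot at position 6: [28, 16, 20, 9, 29, 29, 33, 40, 40]
Pivot position: 6

After partitioning with pivot 33, the array becomes [28, 16, 20, 9, 29, 29, 33, 40, 40]. The pivot is placed at index 6. All elements to the left of the pivot are <= 33, and all elements to the right are > 33.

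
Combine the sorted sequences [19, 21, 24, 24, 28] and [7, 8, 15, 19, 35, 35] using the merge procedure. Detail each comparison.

Merging process:

Compare 19 vs 7: take 7 from right. Merged: [7]
Compare 19 vs 8: take 8 from right. Merged: [7, 8]
Compare 19 vs 15: take 15 from right. Merged: [7, 8, 15]
Compare 19 vs 19: take 19 from left. Merged: [7, 8, 15, 19]
Compare 21 vs 19: take 19 from right. Merged: [7, 8, 15, 19, 19]
Compare 21 vs 35: take 21 from left. Merged: [7, 8, 15, 19, 19, 21]
Compare 24 vs 35: take 24 from left. Merged: [7, 8, 15, 19, 19, 21, 24]
Compare 24 vs 35: take 24 from left. Merged: [7, 8, 15, 19, 19, 21, 24, 24]
Compare 28 vs 35: take 28 from left. Merged: [7, 8, 15, 19, 19, 21, 24, 24, 28]
Append remaining from right: [35, 35]. Merged: [7, 8, 15, 19, 19, 21, 24, 24, 28, 35, 35]

Final merged array: [7, 8, 15, 19, 19, 21, 24, 24, 28, 35, 35]
Total comparisons: 9

The merged array is [7, 8, 15, 19, 19, 21, 24, 24, 28, 35, 35], requiring 9 comparisons. The merge step runs in O(n) time where n is the total number of elements.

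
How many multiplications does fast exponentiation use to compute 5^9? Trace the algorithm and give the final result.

Computing 5^9 by squaring (build up from 5^1; each line after the first costs one multiplication):

5^1 = 5
5^2 = (5^1)^2 = 5^2 = 25
5^4 = (5^2)^2 = 25^2 = 625
5^8 = (5^4)^2 = 625^2 = 390625
5^9 = 5 * 5^8 = 5 * 390625 = 1953125

Result: 1953125
Multiplications needed: 4 (4 lines after 5^1)

5^9 = 1953125. Using exponentiation by squaring, this requires 4 multiplications. The key idea: if the exponent is even, square the half-power; if odd, multiply by the base once.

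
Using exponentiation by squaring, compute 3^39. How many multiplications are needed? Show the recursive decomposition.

Computing 3^39 by squaring (build up from 3^1; each line after the first costs one multiplication):

3^1 = 3
3^2 = (3^1)^2 = 3^2 = 9
3^4 = (3^2)^2 = 9^2 = 81
3^8 = (3^4)^2 = 81^2 = 6561
3^9 = 3 * 3^8 = 3 * 6561 = 19683
3^18 = (3^9)^2 = 19683^2 = 387420489
3^19 = 3 * 3^18 = 3 * 387420489 = 1162261467
3^38 = (3^19)^2 = 1162261467^2 = 1350851717672992089
3^39 = 3 * 3^38 = 3 * 1350851717672992089 = 4052555153018976267

Result: 4052555153018976267
Multiplications needed: 8 (8 lines after 3^1)

3^39 = 4052555153018976267. Using exponentiation by squaring, this requires 8 multiplications. The key idea: if the exponent is even, square the half-power; if odd, multiply by the base once.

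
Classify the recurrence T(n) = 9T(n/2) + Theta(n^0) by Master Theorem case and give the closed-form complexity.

Master Theorem for T(n) = 9T(n/2) + O(n^0):

a = 9, b = 2, c = 0
log_b(a) = log_2(9) = 3.1699

Case 1: c = 0 < log_2(9) = 3.1699
T(n) = O(n^(log_2 9))

For T(n) = 9T(n/2) + O(n^0): log_2(9) = 3.1699. This is Case 1 of the Master Theorem (c < log_b(a), work dominated by leaves), giving O(n^(log_2 9)).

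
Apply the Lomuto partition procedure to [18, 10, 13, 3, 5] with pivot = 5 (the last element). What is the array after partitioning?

Lomuto partition with pivot = 5:

Initial array: [18, 10, 13, 3, 5]

arr[0]=18 > 5: no swap
arr[1]=10 > 5: no swap
arr[2]=13 > 5: no swap
arr[3]=3 <= 5: swap with position 0, array becomes [3, 10, 13, 18, 5]

Place pivot at position 1: [3, 5, 13, 18, 10]
Pivot position: 1

After partitioning with pivot 5, the array becomes [3, 5, 13, 18, 10]. The pivot is placed at index 1. All elements to the left of the pivot are <= 5, and all elements to the right are > 5.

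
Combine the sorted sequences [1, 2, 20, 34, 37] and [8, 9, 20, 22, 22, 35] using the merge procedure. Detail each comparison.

Merging process:

Compare 1 vs 8: take 1 from left. Merged: [1]
Compare 2 vs 8: take 2 from left. Merged: [1, 2]
Compare 20 vs 8: take 8 from right. Merged: [1, 2, 8]
Compare 20 vs 9: take 9 from right. Merged: [1, 2, 8, 9]
Compare 20 vs 20: take 20 from left. Merged: [1, 2, 8, 9, 20]
Compare 34 vs 20: take 20 from right. Merged: [1, 2, 8, 9, 20, 20]
Compare 34 vs 22: take 22 from right. Merged: [1, 2, 8, 9, 20, 20, 22]
Compare 34 vs 22: take 22 from right. Merged: [1, 2, 8, 9, 20, 20, 22, 22]
Compare 34 vs 35: take 34 from left. Merged: [1, 2, 8, 9, 20, 20, 22, 22, 34]
Compare 37 vs 35: take 35 from right. Merged: [1, 2, 8, 9, 20, 20, 22, 22, 34, 35]
Append remaining from left: [37]. Merged: [1, 2, 8, 9, 20, 20, 22, 22, 34, 35, 37]

Final merged array: [1, 2, 8, 9, 20, 20, 22, 22, 34, 35, 37]
Total comparisons: 10

The merged array is [1, 2, 8, 9, 20, 20, 22, 22, 34, 35, 37], requiring 10 comparisons. The merge step runs in O(n) time where n is the total number of elements.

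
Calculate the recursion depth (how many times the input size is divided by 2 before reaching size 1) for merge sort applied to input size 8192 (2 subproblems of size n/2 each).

For divide and conquer with division factor 2:

Problem sizes at each level:
Level 0: 8192
Level 1: 4096
Level 2: 2048
Level 3: 1024
Level 4: 512
Level 5: 256
Level 6: 128
Level 7: 64
Level 8: 32
Level 9: 16
Level 10: 8
Level 11: 4
Level 12: 2
Level 13: 1

The root is level 0 and the size-1 base case is level 13 (the tree spans levels 0 through 13, i.e. 14 levels counting the root), so the depth is the number of divisions: log_2(8192) = 13

The recursion tree depth is log_2(8192) = 13. At each level, the problem size is divided by 2, so it takes 13 divisions to reduce to a base case of size 1. The algorithm makes 2 recursive calls at each level.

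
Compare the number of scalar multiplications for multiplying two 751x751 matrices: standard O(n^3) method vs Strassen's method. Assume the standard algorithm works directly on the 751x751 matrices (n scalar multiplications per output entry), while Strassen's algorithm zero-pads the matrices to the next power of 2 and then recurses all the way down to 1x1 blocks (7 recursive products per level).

Matrix multiplication for 751x751 matrices:

Strassen's algorithm requires power-of-2 dimensions. Pad 751x751 to 1024x1024 (next power of 2).

Standard algorithm: 751^3 = 423564751 multiplications
Strassen's algorithm: 7^(log2(1024)) = 7^10 = 282475249 multiplications
Savings: 423564751 - 282475249 = 141089502 multiplications

Standard: 423564751 multiplications (751^3). Strassen: 282475249 multiplications (7^10, after padding to 1024x1024). Strassen reduces 8 recursive multiplications to 7 at each level.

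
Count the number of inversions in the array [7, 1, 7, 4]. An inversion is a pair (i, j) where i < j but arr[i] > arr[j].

Finding inversions in [7, 1, 7, 4]:

(0, 1): arr[0]=7 > arr[1]=1
(0, 3): arr[0]=7 > arr[3]=4
(2, 3): arr[2]=7 > arr[3]=4

Total inversions: 3

The array has 3 inversion(s): (0,1), (0,3), (2,3). Each pair (i,j) satisfies i < j and arr[i] > arr[j].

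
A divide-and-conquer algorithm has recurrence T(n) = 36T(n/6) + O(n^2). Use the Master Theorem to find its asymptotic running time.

Master Theorem for T(n) = 36T(n/6) + O(n^2):

a = 36, b = 6, c = 2
log_b(a) = log_6(36) = 2.0000

Case 2: c = 2 = log_6(36) = 2.0000
T(n) = O(n^2 log n) = O(n^2 log n)

For T(n) = 36T(n/6) + O(n^2): log_6(36) = 2.0000. This is Case 2 of the Master Theorem (c = log_b(a), equal work at all levels), giving O(n^2 log n).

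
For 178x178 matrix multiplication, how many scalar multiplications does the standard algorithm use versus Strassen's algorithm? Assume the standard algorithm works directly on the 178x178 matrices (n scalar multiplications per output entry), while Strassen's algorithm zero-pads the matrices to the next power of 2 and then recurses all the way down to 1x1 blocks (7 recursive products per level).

Matrix multiplication for 178x178 matrices:

Strassen's algorithm requires power-of-2 dimensions. Pad 178x178 to 256x256 (next power of 2).

Standard algorithm: 178^3 = 5639752 multiplications
Strassen's algorithm: 7^(log2(256)) = 7^8 = 5764801 multiplications
Difference: 5639752 - 5764801 = -125049 (Strassen uses MORE here due to padding overhead — for small or just-over-power-of-2 n, padding can outweigh the per-level savings)

Standard: 5639752 multiplications (178^3). Strassen: 5764801 multiplications (7^8, after padding to 256x256). Strassen reduces 8 recursive multiplications to 7 at each level.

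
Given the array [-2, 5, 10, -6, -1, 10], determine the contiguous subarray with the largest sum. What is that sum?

Using Kadane's algorithm on [-2, 5, 10, -6, -1, 10]:

Scanning through the array:
Position 1 (value 5): max_ending_here = 5, max_so_far = 5
Position 2 (value 10): max_ending_here = 15, max_so_far = 15
Position 3 (value -6): max_ending_here = 9, max_so_far = 15
Position 4 (value -1): max_ending_here = 8, max_so_far = 15
Position 5 (value 10): max_ending_here = 18, max_so_far = 18

Maximum subarray: [5, 10, -6, -1, 10]
Maximum sum: 18

The maximum subarray is [5, 10, -6, -1, 10] with sum 18. This subarray runs from index 1 to index 5.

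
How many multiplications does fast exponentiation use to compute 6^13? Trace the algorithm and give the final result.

Computing 6^13 by squaring (build up from 6^1; each line after the first costs one multiplication):

6^1 = 6
6^2 = (6^1)^2 = 6^2 = 36
6^3 = 6 * 6^2 = 6 * 36 = 216
6^6 = (6^3)^2 = 216^2 = 46656
6^12 = (6^6)^2 = 46656^2 = 2176782336
6^13 = 6 * 6^12 = 6 * 2176782336 = 13060694016

Result: 13060694016
Multiplications needed: 5 (5 lines after 6^1)

6^13 = 13060694016. Using exponentiation by squaring, this requires 5 multiplications. The key idea: if the exponent is even, square the half-power; if odd, multiply by the base once.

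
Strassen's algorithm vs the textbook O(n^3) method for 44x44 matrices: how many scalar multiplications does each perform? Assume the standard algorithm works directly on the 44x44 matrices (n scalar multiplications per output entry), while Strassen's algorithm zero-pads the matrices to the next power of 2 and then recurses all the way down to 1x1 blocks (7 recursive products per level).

Matrix multiplication for 44x44 matrices:

Strassen's algorithm requires power-of-2 dimensions. Pad 44x44 to 64x64 (next power of 2).

Standard algorithm: 44^3 = 85184 multiplications
Strassen's algorithm: 7^(log2(64)) = 7^6 = 117649 multiplications
Difference: 85184 - 117649 = -32465 (Strassen uses MORE here due to padding overhead — for small or just-over-power-of-2 n, padding can outweigh the per-level savings)

Standard: 85184 multiplications (44^3). Strassen: 117649 multiplications (7^6, after padding to 64x64). Strassen reduces 8 recursive multiplications to 7 at each level.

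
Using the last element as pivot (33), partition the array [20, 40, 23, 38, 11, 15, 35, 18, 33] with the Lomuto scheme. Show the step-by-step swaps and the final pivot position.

Lomuto partition with pivot = 33:

Initial array: [20, 40, 23, 38, 11, 15, 35, 18, 33]

arr[0]=20 <= 33: swap with position 0, array becomes [20, 40, 23, 38, 11, 15, 35, 18, 33]
arr[1]=40 > 33: no swap
arr[2]=23 <= 33: swap with position 1, array becomes [20, 23, 40, 38, 11, 15, 35, 18, 33]
arr[3]=38 > 33: no swap
arr[4]=11 <= 33: swap with position 2, array becomes [20, 23, 11, 38, 40, 15, 35, 18, 33]
arr[5]=15 <= 33: swap with position 3, array becomes [20, 23, 11, 15, 40, 38, 35, 18, 33]
arr[6]=35 > 33: no swap
arr[7]=18 <= 33: swap with position 4, array becomes [20, 23, 11, 15, 18, 38, 35, 40, 33]

Place pivot at position 5: [20, 23, 11, 15, 18, 33, 35, 40, 38]
Pivot position: 5

After partitioning with pivot 33, the array becomes [20, 23, 11, 15, 18, 33, 35, 40, 38]. The pivot is placed at index 5. All elements to the left of the pivot are <= 33, and all elements to the right are > 33.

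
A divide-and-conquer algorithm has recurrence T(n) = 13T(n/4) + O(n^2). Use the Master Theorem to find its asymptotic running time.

Master Theorem for T(n) = 13T(n/4) + O(n^2):

a = 13, b = 4, c = 2
log_b(a) = log_4(13) = 1.8502

Case 3: c = 2 > log_4(13) = 1.8502
T(n) = O(n^2) = O(n^2)

For T(n) = 13T(n/4) + O(n^2): log_4(13) = 1.8502. This is Case 3 of the Master Theorem (c > log_b(a), work dominated by root), giving O(n^2).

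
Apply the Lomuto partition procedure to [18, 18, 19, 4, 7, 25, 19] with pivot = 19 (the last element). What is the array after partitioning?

Lomuto partition with pivot = 19:

Initial array: [18, 18, 19, 4, 7, 25, 19]

arr[0]=18 <= 19: swap with position 0, array becomes [18, 18, 19, 4, 7, 25, 19]
arr[1]=18 <= 19: swap with position 1, array becomes [18, 18, 19, 4, 7, 25, 19]
arr[2]=19 <= 19: swap with position 2, array becomes [18, 18, 19, 4, 7, 25, 19]
arr[3]=4 <= 19: swap with position 3, array becomes [18, 18, 19, 4, 7, 25, 19]
arr[4]=7 <= 19: swap with position 4, array becomes [18, 18, 19, 4, 7, 25, 19]
arr[5]=25 > 19: no swap

Place pivot at position 5: [18, 18, 19, 4, 7, 19, 25]
Pivot position: 5

After partitioning with pivot 19, the array becomes [18, 18, 19, 4, 7, 19, 25]. The pivot is placed at index 5. All elements to the left of the pivot are <= 19, and all elements to the right are > 19.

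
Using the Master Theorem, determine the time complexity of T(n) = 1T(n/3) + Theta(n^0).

Master Theorem for T(n) = 1T(n/3) + O(n^0):

a = 1, b = 3, c = 0
log_b(a) = log_3(1) = 0.0000

Case 2: c = 0 = log_3(1) = 0.0000
T(n) = O(n^0 log n) = O(log n)

For T(n) = 1T(n/3) + O(n^0): log_3(1) = 0.0000. This is Case 2 of the Master Theorem (c = log_b(a), equal work at all levels), giving O(log n).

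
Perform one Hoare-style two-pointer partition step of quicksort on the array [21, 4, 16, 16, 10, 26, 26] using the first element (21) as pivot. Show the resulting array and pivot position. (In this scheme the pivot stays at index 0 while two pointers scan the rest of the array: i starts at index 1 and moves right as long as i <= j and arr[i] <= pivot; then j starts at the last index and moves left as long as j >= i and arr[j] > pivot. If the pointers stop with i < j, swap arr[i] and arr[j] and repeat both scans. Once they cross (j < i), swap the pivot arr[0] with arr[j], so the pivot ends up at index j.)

Hoare-style two-pointer partition with pivot = 21:

Initial array: [21, 4, 16, 16, 10, 26, 26]

Pointers start at i = 1, j = 6.
i ends at 5, j ends at 4: the pointers have crossed (j < i), so scanning stops.

Swap pivot arr[0] with arr[4] to place pivot at position 4: [10, 4, 16, 16, 21, 26, 26]
Pivot position: 4

After partitioning with pivot 21, the array becomes [10, 4, 16, 16, 21, 26, 26]. The pivot is placed at index 4. All elements to the left of the pivot are <= 21, and all elements to the right are > 21.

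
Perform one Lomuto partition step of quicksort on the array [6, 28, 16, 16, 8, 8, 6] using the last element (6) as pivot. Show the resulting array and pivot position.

Lomuto partition with pivot = 6:

Initial array: [6, 28, 16, 16, 8, 8, 6]

arr[0]=6 <= 6: swap with position 0, array becomes [6, 28, 16, 16, 8, 8, 6]
arr[1]=28 > 6: no swap
arr[2]=16 > 6: no swap
arr[3]=16 > 6: no swap
arr[4]=8 > 6: no swap
arr[5]=8 > 6: no swap

Place pivot at position 1: [6, 6, 16, 16, 8, 8, 28]
Pivot position: 1

After partitioning with pivot 6, the array becomes [6, 6, 16, 16, 8, 8, 28]. The pivot is placed at index 1. All elements to the left of the pivot are <= 6, and all elements to the right are > 6.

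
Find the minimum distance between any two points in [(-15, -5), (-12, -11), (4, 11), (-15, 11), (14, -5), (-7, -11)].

Computing all pairwise distances among 6 points:

d((-15, -5), (-12, -11)) = 6.7082
d((-15, -5), (4, 11)) = 24.8395
d((-15, -5), (-15, 11)) = 16.0
d((-15, -5), (14, -5)) = 29.0
d((-15, -5), (-7, -11)) = 10.0
d((-12, -11), (4, 11)) = 27.2029
d((-12, -11), (-15, 11)) = 22.2036
d((-12, -11), (14, -5)) = 26.6833
d((-12, -11), (-7, -11)) = 5.0 <-- minimum
d((4, 11), (-15, 11)) = 19.0
d((4, 11), (14, -5)) = 18.868
d((4, 11), (-7, -11)) = 24.5967
d((-15, 11), (14, -5)) = 33.121
d((-15, 11), (-7, -11)) = 23.4094
d((14, -5), (-7, -11)) = 21.8403

Closest pair: (-12, -11) and (-7, -11) with distance 5.0

The closest pair is (-12, -11) and (-7, -11) with Euclidean distance 5.0. For 6 points, brute-force pairwise comparison is shown above. For large n, the divide-and-conquer algorithm (sort by x, recurse on halves, check the dividing strip) achieves O(n log n).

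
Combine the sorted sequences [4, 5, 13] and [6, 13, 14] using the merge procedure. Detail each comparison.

Merging process:

Compare 4 vs 6: take 4 from left. Merged: [4]
Compare 5 vs 6: take 5 from left. Merged: [4, 5]
Compare 13 vs 6: take 6 from right. Merged: [4, 5, 6]
Compare 13 vs 13: take 13 from left. Merged: [4, 5, 6, 13]
Append remaining from right: [13, 14]. Merged: [4, 5, 6, 13, 13, 14]

Final merged array: [4, 5, 6, 13, 13, 14]
Total comparisons: 4

The merged array is [4, 5, 6, 13, 13, 14], requiring 4 comparisons. The merge step runs in O(n) time where n is the total number of elements.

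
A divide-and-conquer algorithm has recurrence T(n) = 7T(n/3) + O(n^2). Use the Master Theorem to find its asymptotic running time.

Master Theorem for T(n) = 7T(n/3) + O(n^2):

a = 7, b = 3, c = 2
log_b(a) = log_3(7) = 1.7712

Case 3: c = 2 > log_3(7) = 1.7712
T(n) = O(n^2) = O(n^2)

For T(n) = 7T(n/3) + O(n^2): log_3(7) = 1.7712. This is Case 3 of the Master Theorem (c > log_b(a), work dominated by root), giving O(n^2).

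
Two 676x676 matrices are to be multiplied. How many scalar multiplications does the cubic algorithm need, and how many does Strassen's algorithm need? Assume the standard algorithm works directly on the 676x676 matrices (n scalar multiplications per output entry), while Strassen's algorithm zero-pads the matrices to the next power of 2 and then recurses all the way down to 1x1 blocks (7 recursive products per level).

Matrix multiplication for 676x676 matrices:

Strassen's algorithm requires power-of-2 dimensions. Pad 676x676 to 1024x1024 (next power of 2).

Standard algorithm: 676^3 = 308915776 multiplications
Strassen's algorithm: 7^(log2(1024)) = 7^10 = 282475249 multiplications
Savings: 308915776 - 282475249 = 26440527 multiplications

Standard: 308915776 multiplications (676^3). Strassen: 282475249 multiplications (7^10, after padding to 1024x1024). Strassen reduces 8 recursive multiplications to 7 at each level.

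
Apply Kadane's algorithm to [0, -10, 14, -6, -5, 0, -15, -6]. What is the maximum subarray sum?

Using Kadane's algorithm on [0, -10, 14, -6, -5, 0, -15, -6]:

Scanning through the array:
Position 1 (value -10): max_ending_here = -10, max_so_far = 0
Position 2 (value 14): max_ending_here = 14, max_so_far = 14
Position 3 (value -6): max_ending_here = 8, max_so_far = 14
Position 4 (value -5): max_ending_here = 3, max_so_far = 14
Position 5 (value 0): max_ending_here = 3, max_so_far = 14
Position 6 (value -15): max_ending_here = -12, max_so_far = 14
Position 7 (value -6): max_ending_here = -6, max_so_far = 14

Maximum subarray: [14]
Maximum sum: 14

The maximum subarray is [14] with sum 14. This subarray runs from index 2 to index 2.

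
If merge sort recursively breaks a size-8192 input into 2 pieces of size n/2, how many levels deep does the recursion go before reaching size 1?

For divide and conquer with division factor 2:

Problem sizes at each level:
Level 0: 8192
Level 1: 4096
Level 2: 2048
Level 3: 1024
Level 4: 512
Level 5: 256
Level 6: 128
Level 7: 64
Level 8: 32
Level 9: 16
Level 10: 8
Level 11: 4
Level 12: 2
Level 13: 1

The root is level 0 and the size-1 base case is level 13 (the tree spans levels 0 through 13, i.e. 14 levels counting the root), so the depth is the number of divisions: log_2(8192) = 13

The recursion tree depth is log_2(8192) = 13. At each level, the problem size is divided by 2, so it takes 13 divisions to reduce to a base case of size 1. The algorithm makes 2 recursive calls at each level.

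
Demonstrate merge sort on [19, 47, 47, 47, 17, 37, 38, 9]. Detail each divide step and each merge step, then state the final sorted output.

Merge sort trace:

Split: [19, 47, 47, 47, 17, 37, 38, 9] -> [19, 47, 47, 47] and [17, 37, 38, 9]
  Split: [19, 47, 47, 47] -> [19, 47] and [47, 47]
    Split: [19, 47] -> [19] and [47]
    Merge: [19] + [47] -> [19, 47]
    Split: [47, 47] -> [47] and [47]
    Merge: [47] + [47] -> [47, 47]
  Merge: [19, 47] + [47, 47] -> [19, 47, 47, 47]
  Split: [17, 37, 38, 9] -> [17, 37] and [38, 9]
    Split: [17, 37] -> [17] and [37]
    Merge: [17] + [37] -> [17, 37]
    Split: [38, 9] -> [38] and [9]
    Merge: [38] + [9] -> [9, 38]
  Merge: [17, 37] + [9, 38] -> [9, 17, 37, 38]
Merge: [19, 47, 47, 47] + [9, 17, 37, 38] -> [9, 17, 19, 37, 38, 47, 47, 47]

Final sorted array: [9, 17, 19, 37, 38, 47, 47, 47]

The merge sort proceeds by recursively splitting the array and merging sorted halves.
After all merges, the sorted array is [9, 17, 19, 37, 38, 47, 47, 47].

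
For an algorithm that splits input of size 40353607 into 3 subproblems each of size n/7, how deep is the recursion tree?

For divide and conquer with division factor 7:

Problem sizes at each level:
Level 0: 40353607
Level 1: 5764801
Level 2: 823543
Level 3: 117649
Level 4: 16807
Level 5: 2401
Level 6: 343
Level 7: 49
Level 8: 7
Level 9: 1

The root is level 0 and the size-1 base case is level 9 (the tree spans levels 0 through 9, i.e. 10 levels counting the root), so the depth is the number of divisions: log_7(40353607) = 9

The recursion tree depth is log_7(40353607) = 9. At each level, the problem size is divided by 7, so it takes 9 divisions to reduce to a base case of size 1. The algorithm makes 3 recursive calls at each level.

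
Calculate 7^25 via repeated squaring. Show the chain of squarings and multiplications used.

Computing 7^25 by squaring (build up from 7^1; each line after the first costs one multiplication):

7^1 = 7
7^2 = (7^1)^2 = 7^2 = 49
7^3 = 7 * 7^2 = 7 * 49 = 343
7^6 = (7^3)^2 = 343^2 = 117649
7^12 = (7^6)^2 = 117649^2 = 13841287201
7^24 = (7^12)^2 = 13841287201^2 = 191581231380566414401
7^25 = 7 * 7^24 = 7 * 191581231380566414401 = 1341068619663964900807

Result: 1341068619663964900807
Multiplications needed: 6 (6 lines after 7^1)

7^25 = 1341068619663964900807. Using exponentiation by squaring, this requires 6 multiplications. The key idea: if the exponent is even, square the half-power; if odd, multiply by the base once.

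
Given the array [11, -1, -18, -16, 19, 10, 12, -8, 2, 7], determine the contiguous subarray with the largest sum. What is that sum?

Using Kadane's algorithm on [11, -1, -18, -16, 19, 10, 12, -8, 2, 7]:

Scanning through the array:
Position 1 (value -1): max_ending_here = 10, max_so_far = 11
Position 2 (value -18): max_ending_here = -8, max_so_far = 11
Position 3 (value -16): max_ending_here = -16, max_so_far = 11
Position 4 (value 19): max_ending_here = 19, max_so_far = 19
Position 5 (value 10): max_ending_here = 29, max_so_far = 29
Position 6 (value 12): max_ending_here = 41, max_so_far = 41
Position 7 (value -8): max_ending_here = 33, max_so_far = 41
Position 8 (value 2): max_ending_here = 35, max_so_far = 41
Position 9 (value 7): max_ending_here = 42, max_so_far = 42

Maximum subarray: [19, 10, 12, -8, 2, 7]
Maximum sum: 42

The maximum subarray is [19, 10, 12, -8, 2, 7] with sum 42. This subarray runs from index 4 to index 9.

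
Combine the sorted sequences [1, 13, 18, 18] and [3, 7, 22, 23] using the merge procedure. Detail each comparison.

Merging process:

Compare 1 vs 3: take 1 from left. Merged: [1]
Compare 13 vs 3: take 3 from right. Merged: [1, 3]
Compare 13 vs 7: take 7 from right. Merged: [1, 3, 7]
Compare 13 vs 22: take 13 from left. Merged: [1, 3, 7, 13]
Compare 18 vs 22: take 18 from left. Merged: [1, 3, 7, 13, 18]
Compare 18 vs 22: take 18 from left. Merged: [1, 3, 7, 13, 18, 18]
Append remaining from right: [22, 23]. Merged: [1, 3, 7, 13, 18, 18, 22, 23]

Final merged array: [1, 3, 7, 13, 18, 18, 22, 23]
Total comparisons: 6

The merged array is [1, 3, 7, 13, 18, 18, 22, 23], requiring 6 comparisons. The merge step runs in O(n) time where n is the total number of elements.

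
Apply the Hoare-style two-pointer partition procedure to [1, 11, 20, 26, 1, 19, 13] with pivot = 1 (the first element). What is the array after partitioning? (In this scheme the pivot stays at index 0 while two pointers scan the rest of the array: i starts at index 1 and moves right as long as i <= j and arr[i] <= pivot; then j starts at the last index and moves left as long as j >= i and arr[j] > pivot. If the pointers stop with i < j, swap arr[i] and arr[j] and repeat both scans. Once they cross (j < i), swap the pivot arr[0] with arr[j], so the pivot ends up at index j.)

Hoare-style two-pointer partition with pivot = 1:

Initial array: [1, 11, 20, 26, 1, 19, 13]

Pointers start at i = 1, j = 6.
i stops at index 1 (arr[1]=11 > 1), j stops at index 4 (arr[4]=1 <= 1): swap arr[1] and arr[4], array becomes [1, 1, 20, 26, 11, 19, 13]
i ends at 2, j ends at 1: the pointers have crossed (j < i), so scanning stops.

Swap pivot arr[0] with arr[1] to place pivot at position 1: [1, 1, 20, 26, 11, 19, 13]
Pivot position: 1

After partitioning with pivot 1, the array becomes [1, 1, 20, 26, 11, 19, 13]. The pivot is placed at index 1. All elements to the left of the pivot are <= 1, and all elements to the right are > 1.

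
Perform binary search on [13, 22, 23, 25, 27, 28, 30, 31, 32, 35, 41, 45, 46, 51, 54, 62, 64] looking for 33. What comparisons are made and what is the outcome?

Binary search for 33 in [13, 22, 23, 25, 27, 28, 30, 31, 32, 35, 41, 45, 46, 51, 54, 62, 64]:

lo=0, hi=16, mid=8, arr[mid]=32 -> 32 < 33, search right half
lo=9, hi=16, mid=12, arr[mid]=46 -> 46 > 33, search left half
lo=9, hi=11, mid=10, arr[mid]=41 -> 41 > 33, search left half
lo=9, hi=9, mid=9, arr[mid]=35 -> 35 > 33, search left half
lo=9 > hi=8, target 33 not found

Binary search determines that 33 is not in the array after 4 comparisons. The search space was exhausted without finding the target.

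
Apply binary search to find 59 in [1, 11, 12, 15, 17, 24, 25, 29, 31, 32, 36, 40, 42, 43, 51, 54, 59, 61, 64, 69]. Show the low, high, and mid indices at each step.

Binary search for 59 in [1, 11, 12, 15, 17, 24, 25, 29, 31, 32, 36, 40, 42, 43, 51, 54, 59, 61, 64, 69]:

lo=0, hi=19, mid=9, arr[mid]=32 -> 32 < 59, search right half
lo=10, hi=19, mid=14, arr[mid]=51 -> 51 < 59, search right half
lo=15, hi=19, mid=17, arr[mid]=61 -> 61 > 59, search left half
lo=15, hi=16, mid=15, arr[mid]=54 -> 54 < 59, search right half
lo=16, hi=16, mid=16, arr[mid]=59 -> Found target at index 16!

Binary search finds 59 at index 16 after 5 comparisons. The search repeatedly halves the search space by comparing with the middle element.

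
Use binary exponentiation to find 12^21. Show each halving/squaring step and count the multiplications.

Computing 12^21 by squaring (build up from 12^1; each line after the first costs one multiplication):

12^1 = 12
12^2 = (12^1)^2 = 12^2 = 144
12^4 = (12^2)^2 = 144^2 = 20736
12^5 = 12 * 12^4 = 12 * 20736 = 248832
12^10 = (12^5)^2 = 248832^2 = 61917364224
12^20 = (12^10)^2 = 61917364224^2 = 3833759992447475122176
12^21 = 12 * 12^20 = 12 * 3833759992447475122176 = 46005119909369701466112

Result: 46005119909369701466112
Multiplications needed: 6 (6 lines after 12^1)

12^21 = 46005119909369701466112. Using exponentiation by squaring, this requires 6 multiplications. The key idea: if the exponent is even, square the half-power; if odd, multiply by the base once.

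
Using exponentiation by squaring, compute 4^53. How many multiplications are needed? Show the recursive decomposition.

Computing 4^53 by squaring (build up from 4^1; each line after the first costs one multiplication):

4^1 = 4
4^2 = (4^1)^2 = 4^2 = 16
4^3 = 4 * 4^2 = 4 * 16 = 64
4^6 = (4^3)^2 = 64^2 = 4096
4^12 = (4^6)^2 = 4096^2 = 16777216
4^13 = 4 * 4^12 = 4 * 16777216 = 67108864
4^26 = (4^13)^2 = 67108864^2 = 4503599627370496
4^52 = (4^26)^2 = 4503599627370496^2 = 20282409603651670423947251286016
4^53 = 4 * 4^52 = 4 * 20282409603651670423947251286016 = 81129638414606681695789005144064

Result: 81129638414606681695789005144064
Multiplications needed: 8 (8 lines after 4^1)

4^53 = 81129638414606681695789005144064. Using exponentiation by squaring, this requires 8 multiplications. The key idea: if the exponent is even, square the half-power; if odd, multiply by the base once.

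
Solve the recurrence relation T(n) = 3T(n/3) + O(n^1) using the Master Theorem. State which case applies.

Master Theorem for T(n) = 3T(n/3) + O(n^1):

a = 3, b = 3, c = 1
log_b(a) = log_3(3) = 1.0000

Case 2: c = 1 = log_3(3) = 1.0000
T(n) = O(n^1 log n) = O(n log n)

For T(n) = 3T(n/3) + O(n^1): log_3(3) = 1.0000. This is Case 2 of the Master Theorem (c = log_b(a), equal work at all levels), giving O(n log n).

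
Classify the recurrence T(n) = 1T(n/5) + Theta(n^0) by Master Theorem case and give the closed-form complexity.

Master Theorem for T(n) = 1T(n/5) + O(n^0):

a = 1, b = 5, c = 0
log_b(a) = log_5(1) = 0.0000

Case 2: c = 0 = log_5(1) = 0.0000
T(n) = O(n^0 log n) = O(log n)

For T(n) = 1T(n/5) + O(n^0): log_5(1) = 0.0000. This is Case 2 of the Master Theorem (c = log_b(a), equal work at all levels), giving O(log n).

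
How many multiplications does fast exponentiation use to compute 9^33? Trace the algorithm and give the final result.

Computing 9^33 by squaring (build up from 9^1; each line after the first costs one multiplication):

9^1 = 9
9^2 = (9^1)^2 = 9^2 = 81
9^4 = (9^2)^2 = 81^2 = 6561
9^8 = (9^4)^2 = 6561^2 = 43046721
9^16 = (9^8)^2 = 43046721^2 = 1853020188851841
9^32 = (9^16)^2 = 1853020188851841^2 = 3433683820292512484657849089281
9^33 = 9 * 9^32 = 9 * 3433683820292512484657849089281 = 30903154382632612361920641803529

Result: 30903154382632612361920641803529
Multiplications needed: 6 (6 lines after 9^1)

9^33 = 30903154382632612361920641803529. Using exponentiation by squaring, this requires 6 multiplications. The key idea: if the exponent is even, square the half-power; if odd, multiply by the base once.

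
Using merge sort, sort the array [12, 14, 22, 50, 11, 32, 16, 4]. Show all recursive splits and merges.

Merge sort trace:

Split: [12, 14, 22, 50, 11, 32, 16, 4] -> [12, 14, 22, 50] and [11, 32, 16, 4]
  Split: [12, 14, 22, 50] -> [12, 14] and [22, 50]
    Split: [12, 14] -> [12] and [14]
    Merge: [12] + [14] -> [12, 14]
    Split: [22, 50] -> [22] and [50]
    Merge: [22] + [50] -> [22, 50]
  Merge: [12, 14] + [22, 50] -> [12, 14, 22, 50]
  Split: [11, 32, 16, 4] -> [11, 32] and [16, 4]
    Split: [11, 32] -> [11] and [32]
    Merge: [11] + [32] -> [11, 32]
    Split: [16, 4] -> [16] and [4]
    Merge: [16] + [4] -> [4, 16]
  Merge: [11, 32] + [4, 16] -> [4, 11, 16, 32]
Merge: [12, 14, 22, 50] + [4, 11, 16, 32] -> [4, 11, 12, 14, 16, 22, 32, 50]

Final sorted array: [4, 11, 12, 14, 16, 22, 32, 50]

The merge sort proceeds by recursively splitting the array and merging sorted halves.
After all merges, the sorted array is [4, 11, 12, 14, 16, 22, 32, 50].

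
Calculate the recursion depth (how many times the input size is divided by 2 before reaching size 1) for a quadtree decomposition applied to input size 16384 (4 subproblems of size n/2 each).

For divide and conquer with division factor 2:

Problem sizes at each level:
Level 0: 16384
Level 1: 8192
Level 2: 4096
Level 3: 2048
Level 4: 1024
Level 5: 512
Level 6: 256
Level 7: 128
Level 8: 64
Level 9: 32
Level 10: 16
Level 11: 8
Level 12: 4
Level 13: 2
Level 14: 1

The root is level 0 and the size-1 base case is level 14 (the tree spans levels 0 through 14, i.e. 15 levels counting the root), so the depth is the number of divisions: log_2(16384) = 14

The recursion tree depth is log_2(16384) = 14. At each level, the problem size is divided by 2, so it takes 14 divisions to reduce to a base case of size 1. The algorithm makes 4 recursive calls at each level.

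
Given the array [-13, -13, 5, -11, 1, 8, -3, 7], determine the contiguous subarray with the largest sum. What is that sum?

Using Kadane's algorithm on [-13, -13, 5, -11, 1, 8, -3, 7]:

Scanning through the array:
Position 1 (value -13): max_ending_here = -13, max_so_far = -13
Position 2 (value 5): max_ending_here = 5, max_so_far = 5
Position 3 (value -11): max_ending_here = -6, max_so_far = 5
Position 4 (value 1): max_ending_here = 1, max_so_far = 5
Position 5 (value 8): max_ending_here = 9, max_so_far = 9
Position 6 (value -3): max_ending_here = 6, max_so_far = 9
Position 7 (value 7): max_ending_here = 13, max_so_far = 13

Maximum subarray: [1, 8, -3, 7]
Maximum sum: 13

The maximum subarray is [1, 8, -3, 7] with sum 13. This subarray runs from index 4 to index 7.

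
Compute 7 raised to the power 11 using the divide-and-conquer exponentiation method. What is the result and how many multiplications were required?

Computing 7^11 by squaring (build up from 7^1; each line after the first costs one multiplication):

7^1 = 7
7^2 = (7^1)^2 = 7^2 = 49
7^4 = (7^2)^2 = 49^2 = 2401
7^5 = 7 * 7^4 = 7 * 2401 = 16807
7^10 = (7^5)^2 = 16807^2 = 282475249
7^11 = 7 * 7^10 = 7 * 282475249 = 1977326743

Result: 1977326743
Multiplications needed: 5 (5 lines after 7^1)

7^11 = 1977326743. Using exponentiation by squaring, this requires 5 multiplications. The key idea: if the exponent is even, square the half-power; if odd, multiply by the base once.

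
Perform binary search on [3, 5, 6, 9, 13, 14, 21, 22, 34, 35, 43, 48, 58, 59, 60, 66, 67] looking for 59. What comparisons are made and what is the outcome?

Binary search for 59 in [3, 5, 6, 9, 13, 14, 21, 22, 34, 35, 43, 48, 58, 59, 60, 66, 67]:

lo=0, hi=16, mid=8, arr[mid]=34 -> 34 < 59, search right half
lo=9, hi=16, mid=12, arr[mid]=58 -> 58 < 59, search right half
lo=13, hi=16, mid=14, arr[mid]=60 -> 60 > 59, search left half
lo=13, hi=13, mid=13, arr[mid]=59 -> Found target at index 13!

Binary search finds 59 at index 13 after 4 comparisons. The search repeatedly halves the search space by comparing with the middle element.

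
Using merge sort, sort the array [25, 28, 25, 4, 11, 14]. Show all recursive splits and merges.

Merge sort trace:

Split: [25, 28, 25, 4, 11, 14] -> [25, 28, 25] and [4, 11, 14]
  Split: [25, 28, 25] -> [25] and [28, 25]
    Split: [28, 25] -> [28] and [25]
    Merge: [28] + [25] -> [25, 28]
  Merge: [25] + [25, 28] -> [25, 25, 28]
  Split: [4, 11, 14] -> [4] and [11, 14]
    Split: [11, 14] -> [11] and [14]
    Merge: [11] + [14] -> [11, 14]
  Merge: [4] + [11, 14] -> [4, 11, 14]
Merge: [25, 25, 28] + [4, 11, 14] -> [4, 11, 14, 25, 25, 28]

Final sorted array: [4, 11, 14, 25, 25, 28]

The merge sort proceeds by recursively splitting the array and merging sorted halves.
After all merges, the sorted array is [4, 11, 14, 25, 25, 28].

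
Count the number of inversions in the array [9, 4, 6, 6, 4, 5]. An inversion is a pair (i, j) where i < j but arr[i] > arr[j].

Finding inversions in [9, 4, 6, 6, 4, 5]:

(0, 1): arr[0]=9 > arr[1]=4
(0, 2): arr[0]=9 > arr[2]=6
(0, 3): arr[0]=9 > arr[3]=6
(0, 4): arr[0]=9 > arr[4]=4
(0, 5): arr[0]=9 > arr[5]=5
(2, 4): arr[2]=6 > arr[4]=4
(2, 5): arr[2]=6 > arr[5]=5
(3, 4): arr[3]=6 > arr[4]=4
(3, 5): arr[3]=6 > arr[5]=5

Total inversions: 9

The array has 9 inversion(s): (0,1), (0,2), (0,3), (0,4), (0,5), (2,4), (2,5), (3,4), (3,5). Each pair (i,j) satisfies i < j and arr[i] > arr[j].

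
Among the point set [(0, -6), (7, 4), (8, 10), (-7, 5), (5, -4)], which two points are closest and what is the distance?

Computing all pairwise distances among 5 points:

d((0, -6), (7, 4)) = 12.2066
d((0, -6), (8, 10)) = 17.8885
d((0, -6), (-7, 5)) = 13.0384
d((0, -6), (5, -4)) = 5.3852 <-- minimum
d((7, 4), (8, 10)) = 6.0828
d((7, 4), (-7, 5)) = 14.0357
d((7, 4), (5, -4)) = 8.2462
d((8, 10), (-7, 5)) = 15.8114
d((8, 10), (5, -4)) = 14.3178
d((-7, 5), (5, -4)) = 15.0

Closest pair: (0, -6) and (5, -4) with distance 5.3852

The closest pair is (0, -6) and (5, -4) with Euclidean distance 5.3852. For 5 points, brute-force pairwise comparison is shown above. For large n, the divide-and-conquer algorithm (sort by x, recurse on halves, check the dividing strip) achieves O(n log n).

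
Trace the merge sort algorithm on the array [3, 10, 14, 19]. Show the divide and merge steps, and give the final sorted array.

Merge sort trace:

Split: [3, 10, 14, 19] -> [3, 10] and [14, 19]
  Split: [3, 10] -> [3] and [10]
  Merge: [3] + [10] -> [3, 10]
  Split: [14, 19] -> [14] and [19]
  Merge: [14] + [19] -> [14, 19]
Merge: [3, 10] + [14, 19] -> [3, 10, 14, 19]

Final sorted array: [3, 10, 14, 19]

The merge sort proceeds by recursively splitting the array and merging sorted halves.
After all merges, the sorted array is [3, 10, 14, 19].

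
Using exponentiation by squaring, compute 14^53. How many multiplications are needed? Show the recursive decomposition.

Computing 14^53 by squaring (build up from 14^1; each line after the first costs one multiplication):

14^1 = 14
14^2 = (14^1)^2 = 14^2 = 196
14^3 = 14 * 14^2 = 14 * 196 = 2744
14^6 = (14^3)^2 = 2744^2 = 7529536
14^12 = (14^6)^2 = 7529536^2 = 56693912375296
14^13 = 14 * 14^12 = 14 * 56693912375296 = 793714773254144
14^26 = (14^13)^2 = 793714773254144^2 = 629983141281877223603213172736
14^52 = (14^26)^2 = 629983141281877223603213172736^2 = 396878758299381678483277913691857524931552116018231373725696
14^53 = 14 * 14^52 = 14 * 396878758299381678483277913691857524931552116018231373725696 = 5556302616191343498765890791686005349041729624255239232159744

Result: 5556302616191343498765890791686005349041729624255239232159744
Multiplications needed: 8 (8 lines after 14^1)

14^53 = 5556302616191343498765890791686005349041729624255239232159744. Using exponentiation by squaring, this requires 8 multiplications. The key idea: if the exponent is even, square the half-power; if odd, multiply by the base once.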